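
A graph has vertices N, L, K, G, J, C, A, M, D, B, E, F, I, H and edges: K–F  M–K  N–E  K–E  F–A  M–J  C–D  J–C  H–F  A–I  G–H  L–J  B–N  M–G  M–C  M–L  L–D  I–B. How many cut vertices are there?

1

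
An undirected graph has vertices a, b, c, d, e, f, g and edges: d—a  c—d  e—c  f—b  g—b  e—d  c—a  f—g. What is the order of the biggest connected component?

4

Starting from b we can reach b, f, g. That is one component of size 3.
Starting from a we can reach a, c, d, e. That is one component of size 4.
The largest has 4 vertices.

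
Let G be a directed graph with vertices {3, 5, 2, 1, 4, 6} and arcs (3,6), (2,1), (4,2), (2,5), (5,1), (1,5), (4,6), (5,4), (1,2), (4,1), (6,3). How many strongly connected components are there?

{1, 2, 4, 5} are all mutually reachable — one SCC of size 4.
{3, 6} are all mutually reachable — one SCC of size 2.
That gives 2 strongly connected components.

2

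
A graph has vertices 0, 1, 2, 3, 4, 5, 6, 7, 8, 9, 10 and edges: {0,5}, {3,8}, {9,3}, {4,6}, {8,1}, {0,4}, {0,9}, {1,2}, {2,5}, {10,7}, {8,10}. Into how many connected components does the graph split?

1

Starting from 0 we can reach 0, 1, 2, 3, 4, 5, 6, 7, 8, 9, 10. That is one component of size 11.
Total: 1 component.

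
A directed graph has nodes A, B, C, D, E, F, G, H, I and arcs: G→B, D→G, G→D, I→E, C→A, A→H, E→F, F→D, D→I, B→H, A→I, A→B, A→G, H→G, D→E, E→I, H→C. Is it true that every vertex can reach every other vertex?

Yes

From F we can reach every vertex (A, B, C, D, E, F, G, H, I), and every vertex can reach F (A, B, C, D, E, F, G, H, I). So the whole graph is one strongly connected component.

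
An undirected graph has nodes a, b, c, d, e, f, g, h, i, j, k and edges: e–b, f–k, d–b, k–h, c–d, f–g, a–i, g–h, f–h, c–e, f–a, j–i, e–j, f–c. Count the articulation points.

Removing f increases the component count from 1 to 2, so f is a cut vertex.
By contrast removing a leaves 1 component; it is not a cut vertex. No other vertex is a cut vertex either.

1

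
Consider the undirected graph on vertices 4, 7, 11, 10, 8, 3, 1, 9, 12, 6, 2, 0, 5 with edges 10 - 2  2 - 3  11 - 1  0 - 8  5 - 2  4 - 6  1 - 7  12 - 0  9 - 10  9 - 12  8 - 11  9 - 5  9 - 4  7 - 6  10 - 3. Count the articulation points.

1

Removing 9 increases the component count from 1 to 2, so 9 is a cut vertex.
By contrast removing 0 leaves 1 component; it is not a cut vertex. No other vertex is a cut vertex either.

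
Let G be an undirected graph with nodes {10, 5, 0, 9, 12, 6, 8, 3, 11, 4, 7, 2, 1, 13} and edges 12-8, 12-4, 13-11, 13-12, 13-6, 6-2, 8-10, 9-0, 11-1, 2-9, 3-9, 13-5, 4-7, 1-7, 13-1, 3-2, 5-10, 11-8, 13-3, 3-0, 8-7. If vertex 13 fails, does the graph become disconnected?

Deleting 13 raises the number of components from 1 to 2, so 13 is a cut vertex.

Yes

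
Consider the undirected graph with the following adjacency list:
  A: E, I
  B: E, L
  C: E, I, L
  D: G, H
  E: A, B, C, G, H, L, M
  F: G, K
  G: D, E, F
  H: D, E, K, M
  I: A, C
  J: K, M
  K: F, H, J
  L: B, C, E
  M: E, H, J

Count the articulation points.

Removing E increases the component count from 1 to 2, so E is a cut vertex.
By contrast removing A leaves 1 component; it is not a cut vertex. No other vertex is a cut vertex either.

1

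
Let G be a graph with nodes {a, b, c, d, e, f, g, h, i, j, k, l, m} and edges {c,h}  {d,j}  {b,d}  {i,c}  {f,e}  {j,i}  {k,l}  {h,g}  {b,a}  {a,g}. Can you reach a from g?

Yes

From g we can reach a, b, c, d, g, h, i, j, which includes a.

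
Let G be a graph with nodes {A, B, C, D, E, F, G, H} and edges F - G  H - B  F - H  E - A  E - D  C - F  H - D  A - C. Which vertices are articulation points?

F, H

Removing F increases the component count from 1 to 2, so F is a cut vertex.
Removing H increases the component count from 1 to 2, so H is a cut vertex.
By contrast removing G leaves 1 component; it is not a cut vertex. No other vertex is a cut vertex either.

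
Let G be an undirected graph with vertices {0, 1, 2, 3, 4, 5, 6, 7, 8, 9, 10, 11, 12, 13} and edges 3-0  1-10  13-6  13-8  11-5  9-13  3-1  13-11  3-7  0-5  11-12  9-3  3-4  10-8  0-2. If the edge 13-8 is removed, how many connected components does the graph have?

1

13 and 8 are still connected via 13-9-3-1-10-8, so the component count stays at 1.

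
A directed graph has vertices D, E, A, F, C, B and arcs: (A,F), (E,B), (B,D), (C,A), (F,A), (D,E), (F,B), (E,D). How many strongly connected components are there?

{B, D, E} are all mutually reachable — one SCC of size 3.
{A, F} are all mutually reachable — one SCC of size 2.
{C} is an SCC by itself.
That gives 3 strongly connected components.

3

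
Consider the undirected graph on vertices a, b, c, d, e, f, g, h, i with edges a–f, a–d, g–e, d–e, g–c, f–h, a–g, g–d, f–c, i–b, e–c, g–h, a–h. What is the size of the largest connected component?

Starting from b we can reach b, i. That is one component of size 2.
Starting from a we can reach a, c, d, e, f, g, h. That is one component of size 7.
The largest has 7 vertices.

7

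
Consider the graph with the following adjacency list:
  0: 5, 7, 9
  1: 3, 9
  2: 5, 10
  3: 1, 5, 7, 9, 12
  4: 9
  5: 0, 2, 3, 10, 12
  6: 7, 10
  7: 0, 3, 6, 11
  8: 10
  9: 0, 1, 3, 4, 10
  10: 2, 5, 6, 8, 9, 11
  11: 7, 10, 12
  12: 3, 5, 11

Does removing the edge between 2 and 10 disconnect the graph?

No

After removing 2-10, the path 2-5-10 still connects them, so the edge is not a bridge.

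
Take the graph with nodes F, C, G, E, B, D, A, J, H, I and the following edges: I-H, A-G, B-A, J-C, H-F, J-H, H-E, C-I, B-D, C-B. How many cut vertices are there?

4

Removing A increases the component count from 1 to 2, so A is a cut vertex.
Removing B increases the component count from 1 to 3, so B is a cut vertex.
Removing C increases the component count from 1 to 2, so C is a cut vertex.
Likewise H is a cut vertex.
By contrast removing F leaves 1 component; it is not a cut vertex. No other vertex is a cut vertex either.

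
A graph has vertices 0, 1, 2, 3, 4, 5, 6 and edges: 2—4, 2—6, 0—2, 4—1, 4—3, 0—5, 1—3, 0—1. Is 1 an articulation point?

Deleting 1 leaves 1 component (was 1) (its neighbors 0, 3, 4 remain connected to each other), so 1 is not a cut vertex.

No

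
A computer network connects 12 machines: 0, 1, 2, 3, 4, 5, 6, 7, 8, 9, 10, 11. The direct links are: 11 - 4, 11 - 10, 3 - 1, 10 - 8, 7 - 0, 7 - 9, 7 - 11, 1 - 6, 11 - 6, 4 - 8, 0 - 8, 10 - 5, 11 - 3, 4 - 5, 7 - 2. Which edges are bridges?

The edges on the cycle 11-10-8-4-11 are not bridges since each lies on that cycle.
But removing 9 - 7 disconnects 9 from 7; removing 7 - 2 disconnects 7 from 2 — these are bridges.

2-7, 7-9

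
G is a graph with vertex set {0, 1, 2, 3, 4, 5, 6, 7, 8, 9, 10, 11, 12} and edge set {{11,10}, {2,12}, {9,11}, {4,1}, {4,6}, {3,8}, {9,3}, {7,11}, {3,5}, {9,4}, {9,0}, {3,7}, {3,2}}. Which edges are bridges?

0-9, 1-4, 10-11, 12-2, 2-3, 3-5, 3-8, 4-6, 4-9

The edges on the cycle 9-3-7-11-9 are not bridges since each lies on that cycle.
But removing 10-11 disconnects 10 from 11; removing 3-8 disconnects 3 from 8; removing 9-0 disconnects 9 from 0; removing 9-4 disconnects 9 from 4 — these are bridges.
In total 9 edges are bridges.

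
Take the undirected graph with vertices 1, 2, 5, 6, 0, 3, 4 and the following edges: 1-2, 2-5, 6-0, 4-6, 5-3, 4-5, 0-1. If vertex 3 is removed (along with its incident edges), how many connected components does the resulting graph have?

With 3 gone, the remaining components are: {0, 1, 2, 4, 5, 6}.
That is 1 component.

1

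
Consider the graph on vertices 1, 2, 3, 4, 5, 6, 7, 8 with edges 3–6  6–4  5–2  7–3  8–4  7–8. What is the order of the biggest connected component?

5

1 is isolated — a component by itself.
Starting from 2 we can reach 2, 5. That is one component of size 2.
Starting from 3 we can reach 3, 4, 6, 7, 8. That is one component of size 5.
The largest has 5 vertices.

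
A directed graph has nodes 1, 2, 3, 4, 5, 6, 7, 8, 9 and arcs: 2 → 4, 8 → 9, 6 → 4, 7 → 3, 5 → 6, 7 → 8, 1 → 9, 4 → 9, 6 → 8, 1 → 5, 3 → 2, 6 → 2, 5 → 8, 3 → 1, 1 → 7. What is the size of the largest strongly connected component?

3

{1, 3, 7} are all mutually reachable — one SCC of size 3.
{4} is an SCC by itself.
{9} is an SCC by itself.
{8} is an SCC by itself.
{5} is an SCC by itself.
(and 2 more singleton SCCs)
The largest has 3 vertices.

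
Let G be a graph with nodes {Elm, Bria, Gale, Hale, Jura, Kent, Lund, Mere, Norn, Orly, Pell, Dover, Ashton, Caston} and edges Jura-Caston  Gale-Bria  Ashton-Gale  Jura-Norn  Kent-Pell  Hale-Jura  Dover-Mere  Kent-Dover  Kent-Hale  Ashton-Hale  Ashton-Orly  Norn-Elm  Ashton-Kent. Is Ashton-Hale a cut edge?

After removing Ashton-Hale, the path Ashton-Kent-Hale still connects them, so the edge is not a bridge.

No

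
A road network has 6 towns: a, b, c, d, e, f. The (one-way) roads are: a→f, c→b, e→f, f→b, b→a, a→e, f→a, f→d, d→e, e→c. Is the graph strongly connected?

From d we can reach every vertex (a, b, c, d, e, f), and every vertex can reach d (a, b, c, d, e, f). So the whole graph is one strongly connected component.

Yes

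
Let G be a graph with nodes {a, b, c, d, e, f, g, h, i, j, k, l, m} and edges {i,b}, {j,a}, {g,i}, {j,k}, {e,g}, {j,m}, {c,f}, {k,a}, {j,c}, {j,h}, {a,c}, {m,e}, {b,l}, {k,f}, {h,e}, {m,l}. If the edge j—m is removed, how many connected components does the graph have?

2

j and m are still connected via j-h-e-m, so the component count stays at 2.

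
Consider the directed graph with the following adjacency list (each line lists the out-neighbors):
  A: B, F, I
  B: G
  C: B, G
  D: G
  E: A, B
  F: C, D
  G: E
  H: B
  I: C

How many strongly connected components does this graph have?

2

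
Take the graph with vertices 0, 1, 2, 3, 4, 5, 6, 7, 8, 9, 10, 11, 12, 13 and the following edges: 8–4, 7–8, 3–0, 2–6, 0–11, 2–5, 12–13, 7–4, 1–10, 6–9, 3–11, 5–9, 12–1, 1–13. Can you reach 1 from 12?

From 12 we can reach 1, 10, 12, 13, which includes 1.

Yes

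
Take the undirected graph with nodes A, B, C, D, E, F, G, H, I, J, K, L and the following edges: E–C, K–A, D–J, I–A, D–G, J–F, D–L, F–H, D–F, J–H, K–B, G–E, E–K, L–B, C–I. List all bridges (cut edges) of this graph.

The edges on the cycle D-J-H-F-D are not bridges since each lies on that cycle.
Every edge lies on some cycle, so there are no bridges.

none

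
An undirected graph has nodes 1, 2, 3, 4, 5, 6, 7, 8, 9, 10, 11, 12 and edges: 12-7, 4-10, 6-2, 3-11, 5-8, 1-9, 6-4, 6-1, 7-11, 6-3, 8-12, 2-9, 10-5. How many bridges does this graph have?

The edges on the cycle 6-1-9-2-6 are not bridges since each lies on that cycle.
Every edge lies on some cycle, so there are no bridges.

0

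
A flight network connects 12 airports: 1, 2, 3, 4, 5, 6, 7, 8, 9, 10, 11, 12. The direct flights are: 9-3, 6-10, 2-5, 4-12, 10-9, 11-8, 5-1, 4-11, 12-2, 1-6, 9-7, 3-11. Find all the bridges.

11-8, 7-9

The edges on the cycle 4-12-2-5-1-6-10-9-3-11-4 are not bridges since each lies on that cycle.
But removing 11-8 disconnects 11 from 8; removing 7-9 disconnects 7 from 9 — these are bridges.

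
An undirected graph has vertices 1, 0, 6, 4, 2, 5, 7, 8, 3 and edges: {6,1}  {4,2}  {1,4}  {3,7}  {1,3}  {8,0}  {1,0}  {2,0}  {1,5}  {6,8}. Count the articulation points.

2

Removing 1 increases the component count from 1 to 3, so 1 is a cut vertex.
Removing 3 increases the component count from 1 to 2, so 3 is a cut vertex.
By contrast removing 4 leaves 1 component; it is not a cut vertex. No other vertex is a cut vertex either.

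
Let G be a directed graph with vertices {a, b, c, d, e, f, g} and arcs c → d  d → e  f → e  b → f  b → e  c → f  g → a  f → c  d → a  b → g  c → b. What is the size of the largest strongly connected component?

{b, c, f} are all mutually reachable — one SCC of size 3.
{e} is an SCC by itself.
{d} is an SCC by itself.
{g} is an SCC by itself.
{a} is an SCC by itself.
The largest has 3 vertices.

3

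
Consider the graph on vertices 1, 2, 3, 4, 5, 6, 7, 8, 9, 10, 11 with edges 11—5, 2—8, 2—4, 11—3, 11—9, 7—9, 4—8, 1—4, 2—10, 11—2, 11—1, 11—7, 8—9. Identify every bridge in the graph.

The edges on the cycle 2-4-8-2 are not bridges since each lies on that cycle.
But removing 11—5 disconnects 11 from 5; removing 11—3 disconnects 11 from 3; removing 10—2 disconnects 10 from 2 — these are bridges.

10-2, 11-3, 11-5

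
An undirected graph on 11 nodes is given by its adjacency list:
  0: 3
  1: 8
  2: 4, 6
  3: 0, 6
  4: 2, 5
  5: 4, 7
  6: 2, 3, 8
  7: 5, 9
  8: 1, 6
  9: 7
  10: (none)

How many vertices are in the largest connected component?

10 is isolated — a component by itself.
Starting from 0 we can reach 0, 1, 2, 3, 4, 5, 6, 7, 8, 9. That is one component of size 10.
The largest has 10 vertices.

10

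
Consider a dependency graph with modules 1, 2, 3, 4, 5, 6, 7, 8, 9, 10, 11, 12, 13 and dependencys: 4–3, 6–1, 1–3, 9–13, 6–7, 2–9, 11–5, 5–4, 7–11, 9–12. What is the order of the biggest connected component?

10 is isolated — a component by itself.
8 is isolated — a component by itself.
Starting from 2 we can reach 2, 9, 12, 13. That is one component of size 4.
Starting from 1 we can reach 1, 3, 4, 5, 6, 7, 11. That is one component of size 7.
The largest has 7 vertices.

7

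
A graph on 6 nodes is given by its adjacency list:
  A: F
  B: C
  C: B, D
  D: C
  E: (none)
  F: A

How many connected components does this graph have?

3

E is isolated — a component by itself.
Starting from A we can reach A, F. That is one component of size 2.
Starting from B we can reach B, C, D. That is one component of size 3.
Total: 3 components.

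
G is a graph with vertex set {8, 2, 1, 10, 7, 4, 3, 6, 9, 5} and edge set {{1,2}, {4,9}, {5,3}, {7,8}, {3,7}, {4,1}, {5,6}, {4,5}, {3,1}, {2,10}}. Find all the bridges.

The edges on the cycle 4-5-3-1-4 are not bridges since each lies on that cycle.
But removing 1 - 2 disconnects 1 from 2; removing 3 - 7 disconnects 3 from 7; removing 7 - 8 disconnects 7 from 8; removing 5 - 6 disconnects 5 from 6 — these are bridges.
In total 6 edges are bridges.

1-2, 10-2, 3-7, 4-9, 5-6, 7-8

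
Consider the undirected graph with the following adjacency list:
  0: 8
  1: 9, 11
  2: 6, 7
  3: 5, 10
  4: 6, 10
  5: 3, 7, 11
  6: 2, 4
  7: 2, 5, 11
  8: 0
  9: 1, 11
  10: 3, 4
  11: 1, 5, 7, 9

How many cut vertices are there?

Removing 11 increases the component count from 2 to 3, so 11 is a cut vertex.
By contrast removing 0 leaves 2 components; it is not a cut vertex. No other vertex is a cut vertex either.

1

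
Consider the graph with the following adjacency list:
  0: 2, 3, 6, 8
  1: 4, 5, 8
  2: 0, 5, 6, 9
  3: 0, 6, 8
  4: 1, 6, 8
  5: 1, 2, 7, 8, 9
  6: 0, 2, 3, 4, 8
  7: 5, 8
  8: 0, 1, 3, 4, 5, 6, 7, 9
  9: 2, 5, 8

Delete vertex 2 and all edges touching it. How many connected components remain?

With 2 gone, the remaining components are: {0, 1, 3, 4, 5, 6, 7, 8, 9}.
That is 1 component.

1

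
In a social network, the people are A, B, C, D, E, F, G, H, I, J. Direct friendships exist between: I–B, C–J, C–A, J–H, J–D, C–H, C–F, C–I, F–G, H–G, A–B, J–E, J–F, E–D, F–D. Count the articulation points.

Removing C increases the component count from 1 to 2, so C is a cut vertex.
By contrast removing A leaves 1 component; it is not a cut vertex. No other vertex is a cut vertex either.

1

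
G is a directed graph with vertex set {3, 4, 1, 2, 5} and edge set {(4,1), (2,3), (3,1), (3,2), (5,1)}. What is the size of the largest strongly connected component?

2

{2, 3} are all mutually reachable — one SCC of size 2.
{5} is an SCC by itself.
{4} is an SCC by itself.
{1} is an SCC by itself.
The largest has 2 vertices.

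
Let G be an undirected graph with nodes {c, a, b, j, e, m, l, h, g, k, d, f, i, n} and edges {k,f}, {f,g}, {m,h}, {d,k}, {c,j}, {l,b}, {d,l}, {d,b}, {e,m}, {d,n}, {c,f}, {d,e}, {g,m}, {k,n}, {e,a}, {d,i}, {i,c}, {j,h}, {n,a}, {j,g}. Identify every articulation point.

d

Removing d increases the component count from 1 to 2, so d is a cut vertex.
By contrast removing a leaves 1 component; it is not a cut vertex. No other vertex is a cut vertex either.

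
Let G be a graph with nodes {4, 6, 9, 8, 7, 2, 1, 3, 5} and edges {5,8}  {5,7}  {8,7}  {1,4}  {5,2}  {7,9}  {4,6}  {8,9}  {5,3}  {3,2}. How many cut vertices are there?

Removing 4 increases the component count from 2 to 3, so 4 is a cut vertex.
Removing 5 increases the component count from 2 to 3, so 5 is a cut vertex.
By contrast removing 9 leaves 2 components; it is not a cut vertex. No other vertex is a cut vertex either.

2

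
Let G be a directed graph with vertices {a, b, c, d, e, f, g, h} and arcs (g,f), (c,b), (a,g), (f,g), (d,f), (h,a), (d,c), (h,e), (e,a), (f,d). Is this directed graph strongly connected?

No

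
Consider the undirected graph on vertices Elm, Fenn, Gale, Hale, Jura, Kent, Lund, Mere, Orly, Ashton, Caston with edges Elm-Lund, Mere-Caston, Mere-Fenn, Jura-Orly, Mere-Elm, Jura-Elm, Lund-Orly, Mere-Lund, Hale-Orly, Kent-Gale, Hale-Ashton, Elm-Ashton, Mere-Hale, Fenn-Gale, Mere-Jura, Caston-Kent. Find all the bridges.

none

The edges on the cycle Mere-Hale-Ashton-Elm-Mere are not bridges since each lies on that cycle.
Every edge lies on some cycle, so there are no bridges.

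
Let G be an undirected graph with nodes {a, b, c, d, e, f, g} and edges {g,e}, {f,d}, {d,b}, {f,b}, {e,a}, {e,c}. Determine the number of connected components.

2

Starting from b we can reach b, d, f. That is one component of size 3.
Starting from a we can reach a, c, e, g. That is one component of size 4.
Total: 2 components.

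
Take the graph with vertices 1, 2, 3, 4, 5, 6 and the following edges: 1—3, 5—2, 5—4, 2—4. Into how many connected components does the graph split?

6 is isolated — a component by itself.
Starting from 1 we can reach 1, 3. That is one component of size 2.
Starting from 2 we can reach 2, 4, 5. That is one component of size 3.
Total: 3 components.

3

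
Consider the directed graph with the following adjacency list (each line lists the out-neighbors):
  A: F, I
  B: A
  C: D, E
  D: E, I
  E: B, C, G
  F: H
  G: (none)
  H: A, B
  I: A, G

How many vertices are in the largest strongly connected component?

{A, B, F, H, I} are all mutually reachable — one SCC of size 5.
{C, D, E} are all mutually reachable — one SCC of size 3.
{G} is an SCC by itself.
The largest has 5 vertices.

5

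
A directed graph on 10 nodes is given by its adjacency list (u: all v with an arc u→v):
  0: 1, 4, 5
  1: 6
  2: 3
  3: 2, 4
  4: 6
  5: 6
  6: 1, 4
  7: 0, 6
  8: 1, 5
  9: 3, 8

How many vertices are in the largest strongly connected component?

3

{1, 4, 6} are all mutually reachable — one SCC of size 3.
{2, 3} are all mutually reachable — one SCC of size 2.
{7} is an SCC by itself.
{5} is an SCC by itself.
{0} is an SCC by itself.
(and 2 more singleton SCCs)
The largest has 3 vertices.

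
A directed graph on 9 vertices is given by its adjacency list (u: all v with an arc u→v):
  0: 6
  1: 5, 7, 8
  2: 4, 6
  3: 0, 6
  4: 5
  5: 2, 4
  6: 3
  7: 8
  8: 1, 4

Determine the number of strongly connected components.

{0, 3, 6} are all mutually reachable — one SCC of size 3.
{1, 7, 8} are all mutually reachable — one SCC of size 3.
{2, 4, 5} are all mutually reachable — one SCC of size 3.
That gives 3 strongly connected components.

3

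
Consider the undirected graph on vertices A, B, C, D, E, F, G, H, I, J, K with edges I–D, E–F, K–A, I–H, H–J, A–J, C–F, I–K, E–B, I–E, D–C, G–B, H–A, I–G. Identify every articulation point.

Removing I increases the component count from 1 to 2, so I is a cut vertex.
By contrast removing G leaves 1 component; it is not a cut vertex. No other vertex is a cut vertex either.

I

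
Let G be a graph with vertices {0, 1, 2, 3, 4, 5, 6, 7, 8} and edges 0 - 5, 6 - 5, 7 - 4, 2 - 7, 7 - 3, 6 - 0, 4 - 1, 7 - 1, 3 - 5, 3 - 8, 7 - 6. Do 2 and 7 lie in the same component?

Yes

From 2 we can reach 0, 1, 2, 3, 4, 5, 6, 7, 8, which includes 7.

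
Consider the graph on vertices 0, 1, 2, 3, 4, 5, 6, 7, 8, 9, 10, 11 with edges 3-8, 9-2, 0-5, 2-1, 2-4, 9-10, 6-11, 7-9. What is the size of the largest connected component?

Starting from 3 we can reach 3, 8. That is one component of size 2.
Starting from 6 we can reach 6, 11. That is one component of size 2.
Starting from 0 we can reach 0, 5. That is one component of size 2.
Starting from 1 we can reach 1, 2, 4, 7, 9, 10. That is one component of size 6.
The largest has 6 vertices.

6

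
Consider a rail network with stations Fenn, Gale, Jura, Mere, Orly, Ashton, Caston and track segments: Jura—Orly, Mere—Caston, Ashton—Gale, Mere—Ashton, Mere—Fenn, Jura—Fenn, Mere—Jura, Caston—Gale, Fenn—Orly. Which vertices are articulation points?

Mere

Removing Mere increases the component count from 1 to 2, so Mere is a cut vertex.
By contrast removing Caston leaves 1 component; it is not a cut vertex. No other vertex is a cut vertex either.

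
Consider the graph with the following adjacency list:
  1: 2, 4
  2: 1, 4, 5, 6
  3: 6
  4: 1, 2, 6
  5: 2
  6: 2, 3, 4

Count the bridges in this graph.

The edges on the cycle 2-4-1-2 are not bridges since each lies on that cycle.
But removing 3-6 disconnects 3 from 6; removing 5-2 disconnects 5 from 2 — these are bridges.
That makes 2 bridges.

2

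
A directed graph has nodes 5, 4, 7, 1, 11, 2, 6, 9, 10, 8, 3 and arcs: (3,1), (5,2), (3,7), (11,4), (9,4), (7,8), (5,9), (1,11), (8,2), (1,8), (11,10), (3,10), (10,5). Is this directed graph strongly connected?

There is no directed path from 7 to 3, so the graph is not strongly connected.

No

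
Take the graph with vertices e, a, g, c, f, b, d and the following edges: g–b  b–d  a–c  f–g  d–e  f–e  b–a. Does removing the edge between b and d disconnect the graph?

No

After removing b–d, the path b-g-f-e-d still connects them, so the edge is not a bridge.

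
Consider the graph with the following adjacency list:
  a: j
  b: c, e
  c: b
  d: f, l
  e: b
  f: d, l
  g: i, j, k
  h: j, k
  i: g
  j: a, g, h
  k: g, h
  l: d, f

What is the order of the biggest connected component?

6

Starting from b we can reach b, c, e. That is one component of size 3.
Starting from d we can reach d, f, l. That is one component of size 3.
Starting from a we can reach a, g, h, i, j, k. That is one component of size 6.
The largest has 6 vertices.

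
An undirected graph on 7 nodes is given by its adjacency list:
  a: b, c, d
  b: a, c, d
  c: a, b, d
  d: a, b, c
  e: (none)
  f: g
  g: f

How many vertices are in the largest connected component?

e is isolated — a component by itself.
Starting from f we can reach f, g. That is one component of size 2.
Starting from a we can reach a, b, c, d. That is one component of size 4.
The largest has 4 vertices.

4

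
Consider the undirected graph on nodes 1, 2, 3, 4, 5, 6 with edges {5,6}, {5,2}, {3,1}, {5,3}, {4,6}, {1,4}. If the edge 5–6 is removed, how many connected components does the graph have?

1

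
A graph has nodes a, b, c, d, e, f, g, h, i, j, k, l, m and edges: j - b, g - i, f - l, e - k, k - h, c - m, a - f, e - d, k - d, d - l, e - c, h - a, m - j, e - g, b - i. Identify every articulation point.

e

Removing e increases the component count from 1 to 2, so e is a cut vertex.
By contrast removing k leaves 1 component; it is not a cut vertex. No other vertex is a cut vertex either.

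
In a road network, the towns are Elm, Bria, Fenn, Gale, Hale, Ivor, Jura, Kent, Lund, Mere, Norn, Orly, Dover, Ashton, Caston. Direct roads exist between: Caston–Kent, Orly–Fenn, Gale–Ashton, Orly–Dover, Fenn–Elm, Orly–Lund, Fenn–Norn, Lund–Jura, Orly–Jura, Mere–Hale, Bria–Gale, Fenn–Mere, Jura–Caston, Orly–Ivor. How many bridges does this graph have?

The edges on the cycle Orly-Lund-Jura-Orly are not bridges since each lies on that cycle.
But removing Elm–Fenn disconnects Elm from Fenn; removing Jura–Caston disconnects Jura from Caston; removing Orly–Ivor disconnects Orly from Ivor; removing Kent–Caston disconnects Kent from Caston — these are bridges.
In total 11 edges are bridges.

11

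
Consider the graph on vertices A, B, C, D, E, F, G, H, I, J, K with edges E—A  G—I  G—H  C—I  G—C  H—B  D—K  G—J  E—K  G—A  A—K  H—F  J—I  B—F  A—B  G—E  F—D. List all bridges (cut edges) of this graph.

none

The edges on the cycle H-B-F-H are not bridges since each lies on that cycle.
Every edge lies on some cycle, so there are no bridges.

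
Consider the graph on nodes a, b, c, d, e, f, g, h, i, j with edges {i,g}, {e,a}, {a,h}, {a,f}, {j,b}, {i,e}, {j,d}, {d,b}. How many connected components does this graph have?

3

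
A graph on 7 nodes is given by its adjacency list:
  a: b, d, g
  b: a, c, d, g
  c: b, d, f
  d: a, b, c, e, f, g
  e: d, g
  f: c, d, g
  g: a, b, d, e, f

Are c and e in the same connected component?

Yes

From c we can reach a, b, c, d, e, f, g, which includes e.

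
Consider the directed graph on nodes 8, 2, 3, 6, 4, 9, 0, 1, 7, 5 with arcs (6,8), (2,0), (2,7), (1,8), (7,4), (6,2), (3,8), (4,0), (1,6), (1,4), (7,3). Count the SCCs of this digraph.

10

{3} is an SCC by itself.
{8} is an SCC by itself.
{1} is an SCC by itself.
{5} is an SCC by itself.
{2} is an SCC by itself.
(and 5 more singleton SCCs)
That gives 10 strongly connected components.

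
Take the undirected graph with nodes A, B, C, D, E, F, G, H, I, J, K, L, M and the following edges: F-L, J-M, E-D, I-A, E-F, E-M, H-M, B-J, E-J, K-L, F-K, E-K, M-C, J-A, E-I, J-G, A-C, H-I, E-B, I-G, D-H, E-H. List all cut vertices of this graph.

E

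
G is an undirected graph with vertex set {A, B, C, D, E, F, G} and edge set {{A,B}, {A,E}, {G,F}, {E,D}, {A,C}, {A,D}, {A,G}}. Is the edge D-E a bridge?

No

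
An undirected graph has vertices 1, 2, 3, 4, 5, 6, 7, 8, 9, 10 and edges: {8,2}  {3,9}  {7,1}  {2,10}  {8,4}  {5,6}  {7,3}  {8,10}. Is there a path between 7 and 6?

The component containing 7 is {1, 3, 7, 9}, and 6 is not in it.

No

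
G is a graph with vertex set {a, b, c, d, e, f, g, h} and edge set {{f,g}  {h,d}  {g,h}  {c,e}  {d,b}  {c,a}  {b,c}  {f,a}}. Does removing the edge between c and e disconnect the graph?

Yes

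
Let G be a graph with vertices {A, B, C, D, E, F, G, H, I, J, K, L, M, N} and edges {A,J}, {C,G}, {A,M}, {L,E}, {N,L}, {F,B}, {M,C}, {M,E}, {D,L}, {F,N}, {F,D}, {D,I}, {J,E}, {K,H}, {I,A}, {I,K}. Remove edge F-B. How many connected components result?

2

Before removal there is 1 component.
F-B is a bridge — removing it separates F's side from B's side.
After removal: 2 components.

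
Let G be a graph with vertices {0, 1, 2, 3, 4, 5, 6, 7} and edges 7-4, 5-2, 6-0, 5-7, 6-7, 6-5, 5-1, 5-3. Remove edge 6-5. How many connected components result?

6 and 5 are still connected via 6-7-5, so the component count stays at 1.

1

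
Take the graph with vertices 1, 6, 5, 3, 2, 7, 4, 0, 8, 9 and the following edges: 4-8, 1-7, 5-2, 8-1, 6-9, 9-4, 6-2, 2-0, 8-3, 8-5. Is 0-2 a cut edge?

Yes

Removing 0-2 leaves no path between 0 and 2: the component count goes from 1 to 2. So it is a bridge.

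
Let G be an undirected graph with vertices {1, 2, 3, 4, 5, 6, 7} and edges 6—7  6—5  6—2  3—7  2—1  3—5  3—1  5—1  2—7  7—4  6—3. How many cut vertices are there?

1

Removing 7 increases the component count from 1 to 2, so 7 is a cut vertex.
By contrast removing 5 leaves 1 component; it is not a cut vertex. No other vertex is a cut vertex either.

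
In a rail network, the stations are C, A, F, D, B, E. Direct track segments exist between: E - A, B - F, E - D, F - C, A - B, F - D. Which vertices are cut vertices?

F

Removing F increases the component count from 1 to 2, so F is a cut vertex.
By contrast removing B leaves 1 component; it is not a cut vertex. No other vertex is a cut vertex either.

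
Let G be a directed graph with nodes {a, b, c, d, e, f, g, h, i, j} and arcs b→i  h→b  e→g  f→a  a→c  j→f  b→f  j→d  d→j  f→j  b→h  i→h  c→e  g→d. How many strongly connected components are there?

{a, c, d, e, f, g, j} are all mutually reachable — one SCC of size 7.
{b, h, i} are all mutually reachable — one SCC of size 3.
That gives 2 strongly connected components.

2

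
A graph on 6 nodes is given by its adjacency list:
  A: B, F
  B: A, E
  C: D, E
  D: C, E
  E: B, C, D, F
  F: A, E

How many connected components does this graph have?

1

Starting from A we can reach A, B, C, D, E, F. That is one component of size 6.
Total: 1 component.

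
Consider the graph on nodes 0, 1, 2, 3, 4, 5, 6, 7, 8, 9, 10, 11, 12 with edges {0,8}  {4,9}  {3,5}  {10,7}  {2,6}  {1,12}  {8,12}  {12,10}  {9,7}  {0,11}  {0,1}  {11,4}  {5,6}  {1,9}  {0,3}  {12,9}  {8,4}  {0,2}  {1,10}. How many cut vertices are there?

Removing 0 increases the component count from 1 to 2, so 0 is a cut vertex.
By contrast removing 11 leaves 1 component; it is not a cut vertex. No other vertex is a cut vertex either.

1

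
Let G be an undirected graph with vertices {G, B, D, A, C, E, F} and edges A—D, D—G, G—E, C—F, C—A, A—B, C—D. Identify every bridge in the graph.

A-B, C-F, D-G, E-G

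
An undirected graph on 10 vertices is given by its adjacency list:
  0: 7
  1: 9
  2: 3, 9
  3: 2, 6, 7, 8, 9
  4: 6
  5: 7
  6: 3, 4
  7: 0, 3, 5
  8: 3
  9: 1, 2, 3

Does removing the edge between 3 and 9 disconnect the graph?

No

After removing 3-9, the path 3-2-9 still connects them, so the edge is not a bridge.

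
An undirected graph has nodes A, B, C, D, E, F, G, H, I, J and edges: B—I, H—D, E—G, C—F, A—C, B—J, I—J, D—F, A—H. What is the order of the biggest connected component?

Starting from E we can reach E, G. That is one component of size 2.
Starting from B we can reach B, I, J. That is one component of size 3.
Starting from A we can reach A, C, D, F, H. That is one component of size 5.
The largest has 5 vertices.

5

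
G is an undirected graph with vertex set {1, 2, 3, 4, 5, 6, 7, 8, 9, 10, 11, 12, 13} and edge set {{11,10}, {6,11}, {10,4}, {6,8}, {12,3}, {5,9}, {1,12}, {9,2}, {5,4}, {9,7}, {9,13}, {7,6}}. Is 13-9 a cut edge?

Yes

Removing 13-9 leaves no path between 13 and 9: the component count goes from 2 to 3. So it is a bridge.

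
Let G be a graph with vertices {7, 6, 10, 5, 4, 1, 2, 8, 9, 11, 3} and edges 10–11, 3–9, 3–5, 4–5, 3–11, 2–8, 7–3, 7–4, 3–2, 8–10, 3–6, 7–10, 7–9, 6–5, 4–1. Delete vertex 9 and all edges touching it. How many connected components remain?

1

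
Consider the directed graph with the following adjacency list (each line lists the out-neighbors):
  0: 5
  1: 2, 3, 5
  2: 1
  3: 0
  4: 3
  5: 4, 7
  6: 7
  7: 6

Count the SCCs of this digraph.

3

{0, 3, 4, 5} are all mutually reachable — one SCC of size 4.
{6, 7} are all mutually reachable — one SCC of size 2.
{1, 2} are all mutually reachable — one SCC of size 2.
That gives 3 strongly connected components.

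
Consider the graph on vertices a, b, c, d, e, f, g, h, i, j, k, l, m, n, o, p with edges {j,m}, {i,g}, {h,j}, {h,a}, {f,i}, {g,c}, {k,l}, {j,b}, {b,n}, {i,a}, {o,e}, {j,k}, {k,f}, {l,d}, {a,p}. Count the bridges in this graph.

The edges on the cycle h-j-k-f-i-a-h are not bridges since each lies on that cycle.
But removing j-b disconnects j from b; removing b-n disconnects b from n; removing k-l disconnects k from l; removing j-m disconnects j from m — these are bridges.
In total 9 edges are bridges.

9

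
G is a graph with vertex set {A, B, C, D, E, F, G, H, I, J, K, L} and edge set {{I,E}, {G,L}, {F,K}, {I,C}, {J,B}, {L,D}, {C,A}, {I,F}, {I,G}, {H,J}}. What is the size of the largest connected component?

Starting from B we can reach B, H, J. That is one component of size 3.
Starting from A we can reach A, C, D, E, F, G, I, K, L. That is one component of size 9.
The largest has 9 vertices.

9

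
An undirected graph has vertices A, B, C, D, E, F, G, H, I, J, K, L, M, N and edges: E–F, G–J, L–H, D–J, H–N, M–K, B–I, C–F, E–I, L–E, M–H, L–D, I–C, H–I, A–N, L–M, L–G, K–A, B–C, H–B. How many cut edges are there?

0

The edges on the cycle L-D-J-G-L are not bridges since each lies on that cycle.
Every edge lies on some cycle, so there are no bridges.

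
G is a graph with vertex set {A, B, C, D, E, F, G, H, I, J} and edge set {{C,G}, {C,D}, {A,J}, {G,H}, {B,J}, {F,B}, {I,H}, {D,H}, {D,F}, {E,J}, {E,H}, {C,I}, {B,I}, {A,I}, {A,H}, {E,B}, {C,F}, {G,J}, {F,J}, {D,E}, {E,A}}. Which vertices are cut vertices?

Removing F, for instance, still leaves 1 component. No single vertex removal increases the component count — the graph has no articulation points.

none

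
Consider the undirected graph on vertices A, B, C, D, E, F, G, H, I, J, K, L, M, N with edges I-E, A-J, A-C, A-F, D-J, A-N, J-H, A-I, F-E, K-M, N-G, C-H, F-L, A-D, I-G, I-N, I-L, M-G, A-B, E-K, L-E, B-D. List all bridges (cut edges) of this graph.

none

The edges on the cycle A-B-D-A are not bridges since each lies on that cycle.
Every edge lies on some cycle, so there are no bridges.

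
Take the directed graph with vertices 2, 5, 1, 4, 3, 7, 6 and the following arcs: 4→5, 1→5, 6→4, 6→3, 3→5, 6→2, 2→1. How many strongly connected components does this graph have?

{7} is an SCC by itself.
{6} is an SCC by itself.
{5} is an SCC by itself.
{4} is an SCC by itself.
{3} is an SCC by itself.
(and 2 more singleton SCCs)
That gives 7 strongly connected components.

7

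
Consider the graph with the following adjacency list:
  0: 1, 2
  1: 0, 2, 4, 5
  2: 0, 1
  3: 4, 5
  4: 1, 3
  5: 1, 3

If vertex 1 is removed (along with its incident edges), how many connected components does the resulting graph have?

2

With 1 gone, the remaining components are: {0, 2}; {3, 4, 5}.
That is 2 components.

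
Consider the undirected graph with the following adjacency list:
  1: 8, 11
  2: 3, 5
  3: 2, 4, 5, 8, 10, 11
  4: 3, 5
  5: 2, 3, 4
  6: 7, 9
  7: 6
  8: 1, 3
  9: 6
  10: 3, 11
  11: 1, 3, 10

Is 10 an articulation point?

Deleting 10 leaves 2 components (was 2), so 10 is not a cut vertex.

No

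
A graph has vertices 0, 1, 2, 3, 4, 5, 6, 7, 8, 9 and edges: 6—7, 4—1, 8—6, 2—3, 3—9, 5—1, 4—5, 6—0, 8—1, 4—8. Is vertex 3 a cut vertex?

Deleting 3 raises the number of components from 2 to 3, so 3 is a cut vertex.

Yes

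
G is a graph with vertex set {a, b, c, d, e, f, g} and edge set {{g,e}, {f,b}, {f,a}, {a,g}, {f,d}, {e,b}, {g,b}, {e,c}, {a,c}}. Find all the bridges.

The edges on the cycle a-g-e-c-a are not bridges since each lies on that cycle.
But removing d—f disconnects d from f — this is a bridge.

d-f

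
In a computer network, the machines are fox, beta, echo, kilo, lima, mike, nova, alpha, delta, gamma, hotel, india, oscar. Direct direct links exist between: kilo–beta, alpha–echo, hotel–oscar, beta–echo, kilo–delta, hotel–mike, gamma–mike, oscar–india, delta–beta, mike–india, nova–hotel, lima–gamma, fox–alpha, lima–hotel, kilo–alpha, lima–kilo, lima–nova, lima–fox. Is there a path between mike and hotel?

From mike we can reach fox, beta, echo, kilo, lima, mike, nova, alpha, delta, gamma, hotel, india, oscar, which includes hotel.

Yes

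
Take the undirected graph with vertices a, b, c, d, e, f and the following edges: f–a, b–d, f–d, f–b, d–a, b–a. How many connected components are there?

e is isolated — a component by itself.
c is isolated — a component by itself.
Starting from a we can reach a, b, d, f. That is one component of size 4.
Total: 3 components.

3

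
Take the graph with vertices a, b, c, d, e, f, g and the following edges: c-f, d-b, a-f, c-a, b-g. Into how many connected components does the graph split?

e is isolated — a component by itself.
Starting from b we can reach b, d, g. That is one component of size 3.
Starting from a we can reach a, c, f. That is one component of size 3.
Total: 3 components.

3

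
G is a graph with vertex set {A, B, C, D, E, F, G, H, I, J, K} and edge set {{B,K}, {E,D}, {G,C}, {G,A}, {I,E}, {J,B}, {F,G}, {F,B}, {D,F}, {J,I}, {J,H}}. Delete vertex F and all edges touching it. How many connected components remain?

With F gone, the remaining components are: {A, C, G}; {B, D, E, H, I, J, K}.
That is 2 components.

2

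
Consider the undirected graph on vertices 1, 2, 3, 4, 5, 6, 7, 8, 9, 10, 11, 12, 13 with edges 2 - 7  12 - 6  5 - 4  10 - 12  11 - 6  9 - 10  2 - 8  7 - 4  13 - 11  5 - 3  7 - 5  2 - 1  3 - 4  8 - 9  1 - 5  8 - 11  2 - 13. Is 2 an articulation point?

Deleting 2 raises the number of components from 1 to 2, so 2 is a cut vertex.

Yes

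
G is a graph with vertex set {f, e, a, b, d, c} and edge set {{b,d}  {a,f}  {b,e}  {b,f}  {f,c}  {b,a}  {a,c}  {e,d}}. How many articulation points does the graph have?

Removing b increases the component count from 1 to 2, so b is a cut vertex.
By contrast removing a leaves 1 component; it is not a cut vertex. No other vertex is a cut vertex either.

1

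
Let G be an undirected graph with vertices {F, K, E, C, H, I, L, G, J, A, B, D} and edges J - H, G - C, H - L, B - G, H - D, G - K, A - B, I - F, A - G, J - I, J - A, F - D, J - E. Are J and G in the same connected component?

Yes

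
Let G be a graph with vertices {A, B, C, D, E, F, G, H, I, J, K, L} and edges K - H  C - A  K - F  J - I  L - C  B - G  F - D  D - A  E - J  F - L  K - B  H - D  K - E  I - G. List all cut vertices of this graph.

Removing K increases the component count from 1 to 2, so K is a cut vertex.
By contrast removing F leaves 1 component; it is not a cut vertex. No other vertex is a cut vertex either.

K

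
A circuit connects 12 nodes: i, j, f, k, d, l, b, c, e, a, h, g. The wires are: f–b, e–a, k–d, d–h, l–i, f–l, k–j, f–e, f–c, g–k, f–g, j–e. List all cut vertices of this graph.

d, e, f, k, l

Removing d increases the component count from 1 to 2, so d is a cut vertex.
Removing e increases the component count from 1 to 2, so e is a cut vertex.
Removing f increases the component count from 1 to 4, so f is a cut vertex.
Likewise k, l are cut vertices.
By contrast removing b leaves 1 component; it is not a cut vertex. No other vertex is a cut vertex either.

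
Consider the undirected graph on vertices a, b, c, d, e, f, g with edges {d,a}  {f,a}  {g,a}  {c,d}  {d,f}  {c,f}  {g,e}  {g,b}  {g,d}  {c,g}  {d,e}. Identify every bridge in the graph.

b-g

The edges on the cycle c-g-e-d-c are not bridges since each lies on that cycle.
But removing b-g disconnects b from g — this is a bridge.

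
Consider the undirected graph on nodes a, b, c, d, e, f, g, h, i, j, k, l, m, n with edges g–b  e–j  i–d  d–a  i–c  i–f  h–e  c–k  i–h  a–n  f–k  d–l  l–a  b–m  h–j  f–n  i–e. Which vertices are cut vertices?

b, i

Removing b increases the component count from 2 to 3, so b is a cut vertex.
Removing i increases the component count from 2 to 3, so i is a cut vertex.
By contrast removing a leaves 2 components; it is not a cut vertex. No other vertex is a cut vertex either.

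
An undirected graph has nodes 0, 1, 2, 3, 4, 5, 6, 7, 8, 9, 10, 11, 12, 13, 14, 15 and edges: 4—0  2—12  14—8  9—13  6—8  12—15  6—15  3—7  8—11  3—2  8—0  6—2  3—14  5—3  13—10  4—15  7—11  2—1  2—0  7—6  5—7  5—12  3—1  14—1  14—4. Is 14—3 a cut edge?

No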